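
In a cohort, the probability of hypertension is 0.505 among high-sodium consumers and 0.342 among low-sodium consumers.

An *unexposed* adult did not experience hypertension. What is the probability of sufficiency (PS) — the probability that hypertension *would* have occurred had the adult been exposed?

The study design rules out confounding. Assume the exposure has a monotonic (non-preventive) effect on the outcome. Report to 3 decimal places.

PS ≈ 0.248

Let p₁ = 0.505, p₀ = 0.342.
Under exogeneity and monotonicity, PS = (p₁ − p₀) / (1 − p₀).
PS = (0.505 − 0.342) / (1 − 0.342) = 0.163 / 0.658 ≈ 0.2477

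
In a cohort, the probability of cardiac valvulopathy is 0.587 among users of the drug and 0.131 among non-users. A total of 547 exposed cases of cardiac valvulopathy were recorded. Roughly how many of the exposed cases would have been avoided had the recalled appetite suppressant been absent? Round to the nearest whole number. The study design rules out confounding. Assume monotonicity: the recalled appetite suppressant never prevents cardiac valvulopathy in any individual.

Let p₁ = 0.587, p₀ = 0.131.
PN = (p₁ − p₀)/p₁ = (0.587 − 0.131) / 0.587 ≈ 0.77683.
Attributable cases ≈ PN × (exposed cases) = 0.77683 × 547 ≈ 424.93.

about 425 cases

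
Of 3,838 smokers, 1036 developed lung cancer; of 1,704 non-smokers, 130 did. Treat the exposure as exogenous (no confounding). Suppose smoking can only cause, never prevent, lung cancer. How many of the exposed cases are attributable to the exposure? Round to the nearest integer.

about 743 cases

p₁ = P(outcome | exposed) = 1036/3838 = 0.26993
p₀ = P(outcome | unexposed) = 130/1704 = 0.076291
PN = (p₁ − p₀)/p₁ = (0.26993 − 0.076291) / 0.26993 ≈ 0.71737.
Attributable cases ≈ PN × (exposed cases) = 0.71737 × 1036 ≈ 743.19.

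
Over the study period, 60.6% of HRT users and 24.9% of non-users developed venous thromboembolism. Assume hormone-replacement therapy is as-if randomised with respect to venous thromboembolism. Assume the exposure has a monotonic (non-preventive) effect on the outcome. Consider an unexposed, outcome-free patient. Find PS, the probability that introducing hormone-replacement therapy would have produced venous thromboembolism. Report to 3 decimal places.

p₁ = 0.606, p₀ = 0.249.
Under exogeneity and monotonicity, PS = (p₁ − p₀) / (1 − p₀).
PS = (0.606 − 0.249) / (1 − 0.249) = 0.357 / 0.751 ≈ 0.4754

PS ≈ 0.475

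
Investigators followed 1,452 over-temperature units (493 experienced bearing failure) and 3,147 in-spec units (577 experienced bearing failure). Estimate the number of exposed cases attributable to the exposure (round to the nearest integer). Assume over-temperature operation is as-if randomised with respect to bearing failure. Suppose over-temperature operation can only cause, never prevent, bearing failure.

p₁ = P(outcome | exposed) = 493/1452 = 0.33953
p₀ = P(outcome | unexposed) = 577/3147 = 0.18335
PN = (p₁ − p₀)/p₁ = (0.33953 − 0.18335) / 0.33953 ≈ 0.45999.
Attributable cases ≈ PN × (exposed cases) = 0.45999 × 493 ≈ 226.78.

about 227 cases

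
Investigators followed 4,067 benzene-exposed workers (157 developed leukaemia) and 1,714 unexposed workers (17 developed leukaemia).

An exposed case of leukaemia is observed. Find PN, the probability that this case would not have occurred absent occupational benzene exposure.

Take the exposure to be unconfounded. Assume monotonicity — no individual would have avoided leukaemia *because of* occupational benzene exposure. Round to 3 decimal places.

PN ≈ 0.743

p₁ = P(outcome | exposed) = 157/4067 = 0.038603
p₀ = P(outcome | unexposed) = 17/1714 = 0.0099183
Under exogeneity and monotonicity, PN = (p₁ − p₀) / p₁.
PN = (0.038603 − 0.0099183) / 0.038603 = 0.028685 / 0.038603 ≈ 0.7431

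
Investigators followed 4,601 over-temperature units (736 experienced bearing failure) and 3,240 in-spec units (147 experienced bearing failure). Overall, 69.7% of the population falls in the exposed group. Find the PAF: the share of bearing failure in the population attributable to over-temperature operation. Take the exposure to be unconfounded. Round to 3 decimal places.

p₁ = P(outcome | exposed) = 736/4601 = 0.15997
p₀ = P(outcome | unexposed) = 147/3240 = 0.04537
Overall risk P(Y=1) = π·p₁ + (1−π)·p₀ = 0.697×0.15997 + 0.303×0.04537 = 0.12524.
Under exogeneity, PAF = [P(Y=1) − p₀] / P(Y=1).
PAF = (0.12524 − 0.04537) / 0.12524 ≈ 0.6377

PAF ≈ 0.638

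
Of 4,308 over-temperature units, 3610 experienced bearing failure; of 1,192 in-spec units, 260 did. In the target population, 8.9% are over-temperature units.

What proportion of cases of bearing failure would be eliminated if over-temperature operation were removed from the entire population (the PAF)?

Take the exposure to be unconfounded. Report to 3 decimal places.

PAF ≈ 0.202

p₁ = P(outcome | exposed) = 3610/4308 = 0.83798
p₀ = P(outcome | unexposed) = 260/1192 = 0.21812
Overall risk P(Y=1) = π·p₁ + (1−π)·p₀ = 0.089×0.83798 + 0.911×0.21812 = 0.27329.
Under exogeneity, PAF = [P(Y=1) − p₀] / P(Y=1).
PAF = (0.27329 − 0.21812) / 0.27329 ≈ 0.2019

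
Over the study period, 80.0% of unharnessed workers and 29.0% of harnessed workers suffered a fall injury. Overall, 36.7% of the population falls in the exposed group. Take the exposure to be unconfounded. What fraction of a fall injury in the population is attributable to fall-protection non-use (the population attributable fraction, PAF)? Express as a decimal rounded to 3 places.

PAF ≈ 0.392

p₁ = 0.8, p₀ = 0.29.
Overall risk P(Y=1) = π·p₁ + (1−π)·p₀ = 0.367×0.8 + 0.633×0.29 = 0.47717.
Under exogeneity, PAF = [P(Y=1) − p₀] / P(Y=1).
PAF = (0.47717 − 0.29) / 0.47717 ≈ 0.3923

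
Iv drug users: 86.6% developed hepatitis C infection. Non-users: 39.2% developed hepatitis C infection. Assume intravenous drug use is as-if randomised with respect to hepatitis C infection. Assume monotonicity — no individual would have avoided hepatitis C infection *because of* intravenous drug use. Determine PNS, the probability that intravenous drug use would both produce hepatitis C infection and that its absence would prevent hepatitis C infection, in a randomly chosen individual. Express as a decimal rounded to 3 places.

p₁ = 0.866, p₀ = 0.392.
Under exogeneity and monotonicity, PNS = p₁ − p₀.
PNS = 0.866 − 0.392 = 0.474

PNS ≈ 0.474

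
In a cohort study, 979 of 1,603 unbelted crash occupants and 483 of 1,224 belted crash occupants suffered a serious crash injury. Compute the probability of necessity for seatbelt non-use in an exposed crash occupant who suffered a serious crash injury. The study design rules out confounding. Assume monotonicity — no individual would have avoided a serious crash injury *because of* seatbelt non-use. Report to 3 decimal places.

PN ≈ 0.354

p₁ = P(outcome | exposed) = 979/1603 = 0.61073
p₀ = P(outcome | unexposed) = 483/1224 = 0.39461
Under exogeneity and monotonicity, PN = (p₁ − p₀) / p₁.
PN = (0.61073 − 0.39461) / 0.61073 = 0.21612 / 0.61073 ≈ 0.3539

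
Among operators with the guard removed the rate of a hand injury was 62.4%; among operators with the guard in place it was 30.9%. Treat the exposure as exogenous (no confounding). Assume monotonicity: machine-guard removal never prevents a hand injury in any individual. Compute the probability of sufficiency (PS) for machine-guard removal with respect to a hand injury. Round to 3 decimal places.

PS ≈ 0.456

p₁ = 0.624, p₀ = 0.309.
Under exogeneity and monotonicity, PS = (p₁ − p₀) / (1 − p₀).
PS = (0.624 − 0.309) / (1 − 0.309) = 0.315 / 0.691 ≈ 0.4559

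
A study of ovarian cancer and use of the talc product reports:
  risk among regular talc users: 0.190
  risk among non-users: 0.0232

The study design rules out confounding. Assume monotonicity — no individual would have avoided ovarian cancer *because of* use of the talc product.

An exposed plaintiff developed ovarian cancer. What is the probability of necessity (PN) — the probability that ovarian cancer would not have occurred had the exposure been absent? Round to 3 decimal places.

Let p₁ = 0.19, p₀ = 0.0232.
Under exogeneity and monotonicity, PN = (p₁ − p₀) / p₁.
PN = (0.19 − 0.0232) / 0.19 = 0.1668 / 0.19 ≈ 0.8779

PN ≈ 0.878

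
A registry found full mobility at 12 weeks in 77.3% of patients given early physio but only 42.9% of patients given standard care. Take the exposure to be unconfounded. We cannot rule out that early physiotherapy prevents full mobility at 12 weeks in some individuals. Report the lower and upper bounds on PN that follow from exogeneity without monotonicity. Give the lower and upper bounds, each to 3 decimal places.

p₁ = 0.773, p₀ = 0.429.
Under exogeneity alone the bounds on PN are max{0,(p₁−p₀)/p₁} ≤ PN ≤ min{1,(1−p₀)/p₁}.
  lower = (p₁ − p₀)/p₁ = 0.344 / 0.773 ≈ 0.4450
  upper = min{1, (1 − p₀)/p₁} = 0.571 / 0.773 ≈ 0.7387

0.445 ≤ PN ≤ 0.739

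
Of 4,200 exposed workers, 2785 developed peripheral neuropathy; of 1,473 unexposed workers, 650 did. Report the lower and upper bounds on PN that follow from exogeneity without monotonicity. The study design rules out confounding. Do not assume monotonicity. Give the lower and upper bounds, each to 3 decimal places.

0.335 ≤ PN ≤ 0.843

p₁ = P(outcome | exposed) = 2785/4200 = 0.6631
p₀ = P(outcome | unexposed) = 650/1473 = 0.44128
Under exogeneity alone the bounds on PN are max{0,(p₁−p₀)/p₁} ≤ PN ≤ min{1,(1−p₀)/p₁}.
  lower = (p₁ − p₀)/p₁ = 0.22182 / 0.6631 ≈ 0.3345
  upper = min{1, (1 − p₀)/p₁} = 0.55872 / 0.6631 ≈ 0.8426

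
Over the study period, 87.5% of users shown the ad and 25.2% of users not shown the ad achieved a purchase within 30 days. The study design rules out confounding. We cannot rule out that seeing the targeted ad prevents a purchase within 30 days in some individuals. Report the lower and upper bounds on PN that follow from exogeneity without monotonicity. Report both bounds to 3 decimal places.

0.712 ≤ PN ≤ 0.855

p₁ = 0.875, p₀ = 0.252.
Under exogeneity alone the bounds on PN are max{0,(p₁−p₀)/p₁} ≤ PN ≤ min{1,(1−p₀)/p₁}.
  lower = (p₁ − p₀)/p₁ = 0.623 / 0.875 ≈ 0.7120
  upper = min{1, (1 − p₀)/p₁} = 0.748 / 0.875 ≈ 0.8549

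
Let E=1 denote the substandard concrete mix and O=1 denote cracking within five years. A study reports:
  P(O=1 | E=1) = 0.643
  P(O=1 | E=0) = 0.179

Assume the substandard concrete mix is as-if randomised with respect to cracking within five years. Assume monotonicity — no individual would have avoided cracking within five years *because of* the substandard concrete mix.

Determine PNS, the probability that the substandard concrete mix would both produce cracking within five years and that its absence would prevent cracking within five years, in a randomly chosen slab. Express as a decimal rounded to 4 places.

Let p₁ = 0.643, p₀ = 0.179.
Under exogeneity and monotonicity, PNS = p₁ − p₀.
PNS = 0.643 − 0.179 = 0.464

PNS ≈ 0.4640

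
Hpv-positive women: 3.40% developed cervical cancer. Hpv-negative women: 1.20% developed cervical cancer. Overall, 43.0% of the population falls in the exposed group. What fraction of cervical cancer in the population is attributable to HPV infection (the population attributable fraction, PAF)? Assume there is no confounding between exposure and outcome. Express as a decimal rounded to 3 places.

p₁ = 0.034, p₀ = 0.012.
Overall risk P(Y=1) = π·p₁ + (1−π)·p₀ = 0.43×0.034 + 0.57×0.012 = 0.02146.
Under exogeneity, PAF = [P(Y=1) − p₀] / P(Y=1).
PAF = (0.02146 − 0.012) / 0.02146 ≈ 0.4408

PAF ≈ 0.441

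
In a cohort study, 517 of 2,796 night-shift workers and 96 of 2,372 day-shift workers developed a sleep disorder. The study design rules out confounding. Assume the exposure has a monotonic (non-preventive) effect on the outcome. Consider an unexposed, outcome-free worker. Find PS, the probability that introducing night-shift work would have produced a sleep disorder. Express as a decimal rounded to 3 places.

PS ≈ 0.151

p₁ = P(outcome | exposed) = 517/2796 = 0.18491
p₀ = P(outcome | unexposed) = 96/2372 = 0.040472
Under exogeneity and monotonicity, PS = (p₁ − p₀) / (1 − p₀).
PS = (0.18491 − 0.040472) / (1 − 0.040472) = 0.14443 / 0.95953 ≈ 0.1505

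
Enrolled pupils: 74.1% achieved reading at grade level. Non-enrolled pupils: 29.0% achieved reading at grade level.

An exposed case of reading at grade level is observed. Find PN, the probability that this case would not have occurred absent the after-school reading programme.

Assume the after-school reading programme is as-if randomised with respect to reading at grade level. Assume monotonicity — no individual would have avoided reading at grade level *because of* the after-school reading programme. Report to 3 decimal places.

p₁ = 0.741, p₀ = 0.29.
Under exogeneity and monotonicity, PN = (p₁ − p₀) / p₁.
PN = (0.741 − 0.29) / 0.741 = 0.451 / 0.741 ≈ 0.6086

PN ≈ 0.609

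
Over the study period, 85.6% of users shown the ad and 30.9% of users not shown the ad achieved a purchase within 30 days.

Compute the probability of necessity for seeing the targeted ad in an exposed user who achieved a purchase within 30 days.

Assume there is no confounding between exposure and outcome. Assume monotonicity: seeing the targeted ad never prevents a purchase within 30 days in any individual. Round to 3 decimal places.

p₁ = 0.856, p₀ = 0.309.
Under exogeneity and monotonicity, PN = (p₁ − p₀) / p₁.
PN = (0.856 − 0.309) / 0.856 = 0.547 / 0.856 ≈ 0.6390

PN ≈ 0.639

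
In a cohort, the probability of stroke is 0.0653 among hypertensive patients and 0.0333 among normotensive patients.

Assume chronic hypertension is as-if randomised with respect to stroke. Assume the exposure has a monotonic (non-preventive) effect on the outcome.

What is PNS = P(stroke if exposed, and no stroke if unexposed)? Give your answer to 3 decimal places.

Let p₁ = 0.0653, p₀ = 0.0333.
Under exogeneity and monotonicity, PNS = p₁ − p₀.
PNS = 0.0653 − 0.0333 = 0.032

PNS ≈ 0.032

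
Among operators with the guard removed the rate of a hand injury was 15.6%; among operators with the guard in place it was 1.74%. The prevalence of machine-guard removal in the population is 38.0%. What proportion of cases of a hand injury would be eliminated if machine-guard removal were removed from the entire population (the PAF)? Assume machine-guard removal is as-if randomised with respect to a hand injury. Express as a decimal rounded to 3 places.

PAF ≈ 0.752

p₁ = 0.156, p₀ = 0.0174.
Overall risk P(Y=1) = π·p₁ + (1−π)·p₀ = 0.38×0.156 + 0.62×0.0174 = 0.070068.
Under exogeneity, PAF = [P(Y=1) − p₀] / P(Y=1).
PAF = (0.070068 − 0.0174) / 0.070068 ≈ 0.7517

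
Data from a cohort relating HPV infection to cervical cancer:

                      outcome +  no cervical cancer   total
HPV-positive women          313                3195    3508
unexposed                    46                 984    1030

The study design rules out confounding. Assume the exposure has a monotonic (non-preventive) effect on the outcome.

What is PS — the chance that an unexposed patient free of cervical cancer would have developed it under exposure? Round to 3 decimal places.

PS ≈ 0.047

p₁ = P(outcome | exposed) = 313/3508 = 0.089225
p₀ = P(outcome | unexposed) = 46/1030 = 0.04466
Under exogeneity and monotonicity, PS = (p₁ − p₀) / (1 − p₀).
PS = (0.089225 − 0.04466) / (1 − 0.04466) = 0.044564 / 0.95534 ≈ 0.0466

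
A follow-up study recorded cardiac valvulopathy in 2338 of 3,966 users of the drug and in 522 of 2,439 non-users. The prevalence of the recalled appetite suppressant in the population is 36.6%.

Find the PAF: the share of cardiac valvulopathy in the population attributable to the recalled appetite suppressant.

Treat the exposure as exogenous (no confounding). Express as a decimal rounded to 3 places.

PAF ≈ 0.391

p₁ = P(outcome | exposed) = 2338/3966 = 0.58951
p₀ = P(outcome | unexposed) = 522/2439 = 0.21402
Overall risk P(Y=1) = π·p₁ + (1−π)·p₀ = 0.366×0.58951 + 0.634×0.21402 = 0.35145.
Under exogeneity, PAF = [P(Y=1) − p₀] / P(Y=1).
PAF = (0.35145 − 0.21402) / 0.35145 ≈ 0.3910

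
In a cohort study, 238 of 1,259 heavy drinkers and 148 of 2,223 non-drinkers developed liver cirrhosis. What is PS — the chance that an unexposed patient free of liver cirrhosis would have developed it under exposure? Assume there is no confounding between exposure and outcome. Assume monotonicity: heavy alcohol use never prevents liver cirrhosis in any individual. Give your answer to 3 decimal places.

p₁ = P(outcome | exposed) = 238/1259 = 0.18904
p₀ = P(outcome | unexposed) = 148/2223 = 0.066577
Under exogeneity and monotonicity, PS = (p₁ − p₀) / (1 − p₀).
PS = (0.18904 − 0.066577) / (1 − 0.066577) = 0.12246 / 0.93342 ≈ 0.1312

PS ≈ 0.131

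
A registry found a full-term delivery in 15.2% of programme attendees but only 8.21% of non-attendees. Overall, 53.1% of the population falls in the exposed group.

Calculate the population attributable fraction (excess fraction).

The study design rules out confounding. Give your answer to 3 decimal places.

p₁ = 0.152, p₀ = 0.0821.
Overall risk P(Y=1) = π·p₁ + (1−π)·p₀ = 0.531×0.152 + 0.469×0.0821 = 0.11922.
Under exogeneity, PAF = [P(Y=1) − p₀] / P(Y=1).
PAF = (0.11922 − 0.0821) / 0.11922 ≈ 0.3113

PAF ≈ 0.311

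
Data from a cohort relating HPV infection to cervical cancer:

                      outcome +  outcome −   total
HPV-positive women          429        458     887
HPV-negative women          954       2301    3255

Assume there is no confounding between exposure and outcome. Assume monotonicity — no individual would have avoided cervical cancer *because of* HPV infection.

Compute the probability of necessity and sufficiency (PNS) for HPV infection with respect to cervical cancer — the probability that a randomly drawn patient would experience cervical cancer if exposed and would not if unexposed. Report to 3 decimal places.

PNS ≈ 0.191

p₁ = P(outcome | exposed) = 429/887 = 0.48365
p₀ = P(outcome | unexposed) = 954/3255 = 0.29309
Under exogeneity and monotonicity, PNS = p₁ − p₀.
PNS = 0.48365 − 0.29309 = 0.19057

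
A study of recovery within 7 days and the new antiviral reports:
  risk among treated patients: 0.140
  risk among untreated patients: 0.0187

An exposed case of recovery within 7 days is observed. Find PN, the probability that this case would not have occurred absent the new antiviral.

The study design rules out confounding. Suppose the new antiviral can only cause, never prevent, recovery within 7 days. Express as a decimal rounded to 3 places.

PN ≈ 0.866

Let p₁ = 0.14, p₀ = 0.0187.
Under exogeneity and monotonicity, PN = (p₁ − p₀) / p₁.
PN = (0.14 − 0.0187) / 0.14 = 0.1213 / 0.14 ≈ 0.8664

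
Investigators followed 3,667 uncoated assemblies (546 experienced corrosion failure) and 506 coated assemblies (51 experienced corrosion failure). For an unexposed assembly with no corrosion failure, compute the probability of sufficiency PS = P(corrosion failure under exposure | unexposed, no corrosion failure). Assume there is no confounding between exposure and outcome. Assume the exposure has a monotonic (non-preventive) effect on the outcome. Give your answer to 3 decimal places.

p₁ = P(outcome | exposed) = 546/3667 = 0.1489
p₀ = P(outcome | unexposed) = 51/506 = 0.10079
Under exogeneity and monotonicity, PS = (p₁ − p₀) / (1 − p₀).
PS = (0.1489 − 0.10079) / (1 − 0.10079) = 0.048105 / 0.89921 ≈ 0.0535

PS ≈ 0.053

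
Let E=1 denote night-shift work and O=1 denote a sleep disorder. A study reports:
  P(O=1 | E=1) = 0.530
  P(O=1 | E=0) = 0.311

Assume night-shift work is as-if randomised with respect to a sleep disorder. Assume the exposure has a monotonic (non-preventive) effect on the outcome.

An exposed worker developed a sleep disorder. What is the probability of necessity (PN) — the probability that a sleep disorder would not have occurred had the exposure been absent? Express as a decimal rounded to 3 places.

Let p₁ = 0.53, p₀ = 0.311.
Under exogeneity and monotonicity, PN = (p₁ − p₀) / p₁.
PN = (0.53 − 0.311) / 0.53 = 0.219 / 0.53 ≈ 0.4132

PN ≈ 0.413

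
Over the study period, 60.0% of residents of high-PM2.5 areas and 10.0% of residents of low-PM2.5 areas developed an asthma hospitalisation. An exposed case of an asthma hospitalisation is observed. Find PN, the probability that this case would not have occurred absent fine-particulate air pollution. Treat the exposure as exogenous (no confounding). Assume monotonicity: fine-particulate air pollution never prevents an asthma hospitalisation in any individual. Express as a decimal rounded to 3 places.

PN ≈ 0.833

p₁ = 0.6, p₀ = 0.1.
Under exogeneity and monotonicity, PN = (p₁ − p₀) / p₁.
PN = (0.6 − 0.1) / 0.6 = 0.5 / 0.6 ≈ 0.8333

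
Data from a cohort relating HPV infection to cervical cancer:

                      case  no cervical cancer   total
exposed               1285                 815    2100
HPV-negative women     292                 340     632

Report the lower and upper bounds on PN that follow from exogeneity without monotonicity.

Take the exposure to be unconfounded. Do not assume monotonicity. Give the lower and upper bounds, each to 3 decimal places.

0.245 ≤ PN ≤ 0.879

p₁ = P(outcome | exposed) = 1285/2100 = 0.6119
p₀ = P(outcome | unexposed) = 292/632 = 0.46203
Under exogeneity alone the bounds on PN are max{0,(p₁−p₀)/p₁} ≤ PN ≤ min{1,(1−p₀)/p₁}.
  lower = (p₁ − p₀)/p₁ = 0.14988 / 0.6119 ≈ 0.2449
  upper = min{1, (1 − p₀)/p₁} = 0.53797 / 0.6119 ≈ 0.8792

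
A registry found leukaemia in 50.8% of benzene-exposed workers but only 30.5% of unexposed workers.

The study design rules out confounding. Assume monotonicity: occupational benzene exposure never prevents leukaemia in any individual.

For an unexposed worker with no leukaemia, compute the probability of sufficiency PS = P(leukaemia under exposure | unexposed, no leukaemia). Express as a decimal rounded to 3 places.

p₁ = 0.508, p₀ = 0.305.
Under exogeneity and monotonicity, PS = (p₁ − p₀) / (1 − p₀).
PS = (0.508 − 0.305) / (1 − 0.305) = 0.203 / 0.695 ≈ 0.2921

PS ≈ 0.292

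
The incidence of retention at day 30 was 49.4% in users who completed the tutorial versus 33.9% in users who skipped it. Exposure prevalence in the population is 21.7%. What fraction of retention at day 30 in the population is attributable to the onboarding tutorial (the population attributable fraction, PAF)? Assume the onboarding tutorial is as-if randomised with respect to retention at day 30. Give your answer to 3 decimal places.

p₁ = 0.494, p₀ = 0.339.
Overall risk P(Y=1) = π·p₁ + (1−π)·p₀ = 0.217×0.494 + 0.783×0.339 = 0.37263.
Under exogeneity, PAF = [P(Y=1) − p₀] / P(Y=1).
PAF = (0.37263 − 0.339) / 0.37263 ≈ 0.0903

PAF ≈ 0.090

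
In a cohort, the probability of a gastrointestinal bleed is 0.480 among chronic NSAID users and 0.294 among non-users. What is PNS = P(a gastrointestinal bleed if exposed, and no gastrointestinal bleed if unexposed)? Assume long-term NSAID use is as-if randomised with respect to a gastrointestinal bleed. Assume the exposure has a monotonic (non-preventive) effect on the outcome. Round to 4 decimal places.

PNS ≈ 0.1860

Let p₁ = 0.48, p₀ = 0.294.
Under exogeneity and monotonicity, PNS = p₁ − p₀.
PNS = 0.48 − 0.294 = 0.186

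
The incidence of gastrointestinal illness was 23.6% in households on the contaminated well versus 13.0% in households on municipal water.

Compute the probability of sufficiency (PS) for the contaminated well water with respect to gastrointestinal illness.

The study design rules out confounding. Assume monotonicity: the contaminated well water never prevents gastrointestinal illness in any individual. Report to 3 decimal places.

p₁ = 0.236, p₀ = 0.13.
Under exogeneity and monotonicity, PS = (p₁ − p₀) / (1 − p₀).
PS = (0.236 − 0.13) / (1 − 0.13) = 0.106 / 0.87 ≈ 0.1218

PS ≈ 0.122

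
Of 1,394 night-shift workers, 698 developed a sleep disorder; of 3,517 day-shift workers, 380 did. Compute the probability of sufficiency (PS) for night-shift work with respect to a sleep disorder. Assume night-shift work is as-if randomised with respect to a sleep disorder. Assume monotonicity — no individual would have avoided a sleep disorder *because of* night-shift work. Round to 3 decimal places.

p₁ = P(outcome | exposed) = 698/1394 = 0.50072
p₀ = P(outcome | unexposed) = 380/3517 = 0.10805
Under exogeneity and monotonicity, PS = (p₁ − p₀) / (1 − p₀).
PS = (0.50072 − 0.10805) / (1 − 0.10805) = 0.39267 / 0.89195 ≈ 0.4402

PS ≈ 0.440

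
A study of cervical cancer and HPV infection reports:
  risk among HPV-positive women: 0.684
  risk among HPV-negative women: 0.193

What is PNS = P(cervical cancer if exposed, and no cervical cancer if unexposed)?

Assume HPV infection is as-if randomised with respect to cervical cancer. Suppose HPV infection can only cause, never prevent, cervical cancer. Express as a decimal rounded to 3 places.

PNS ≈ 0.491

Let p₁ = 0.684, p₀ = 0.193.
Under exogeneity and monotonicity, PNS = p₁ − p₀.
PNS = 0.684 − 0.193 = 0.491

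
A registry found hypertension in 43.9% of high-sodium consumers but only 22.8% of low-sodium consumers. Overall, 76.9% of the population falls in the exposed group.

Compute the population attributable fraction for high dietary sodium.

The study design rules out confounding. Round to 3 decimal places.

p₁ = 0.439, p₀ = 0.228.
Overall risk P(Y=1) = π·p₁ + (1−π)·p₀ = 0.769×0.439 + 0.231×0.228 = 0.39026.
Under exogeneity, PAF = [P(Y=1) − p₀] / P(Y=1).
PAF = (0.39026 − 0.228) / 0.39026 ≈ 0.4158

PAF ≈ 0.416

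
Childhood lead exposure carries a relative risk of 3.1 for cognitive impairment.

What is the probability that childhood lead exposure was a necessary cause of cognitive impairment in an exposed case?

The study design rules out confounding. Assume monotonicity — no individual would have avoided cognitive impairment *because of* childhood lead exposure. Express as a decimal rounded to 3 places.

Under exogeneity and monotonicity, PN = (RR − 1) / RR = 1 − 1/RR.
PN = (3.1 − 1) / 3.1 = 2.1 / 3.1 ≈ 0.6774

PN ≈ 0.677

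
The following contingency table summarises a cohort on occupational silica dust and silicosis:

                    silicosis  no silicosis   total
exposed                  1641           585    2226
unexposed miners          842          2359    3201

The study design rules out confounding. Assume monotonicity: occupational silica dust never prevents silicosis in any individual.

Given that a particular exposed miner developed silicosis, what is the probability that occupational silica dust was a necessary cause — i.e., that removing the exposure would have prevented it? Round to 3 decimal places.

PN ≈ 0.643

p₁ = P(outcome | exposed) = 1641/2226 = 0.7372
p₀ = P(outcome | unexposed) = 842/3201 = 0.26304
Under exogeneity and monotonicity, PN = (p₁ − p₀) / p₁.
PN = (0.7372 − 0.26304) / 0.7372 = 0.47415 / 0.7372 ≈ 0.6432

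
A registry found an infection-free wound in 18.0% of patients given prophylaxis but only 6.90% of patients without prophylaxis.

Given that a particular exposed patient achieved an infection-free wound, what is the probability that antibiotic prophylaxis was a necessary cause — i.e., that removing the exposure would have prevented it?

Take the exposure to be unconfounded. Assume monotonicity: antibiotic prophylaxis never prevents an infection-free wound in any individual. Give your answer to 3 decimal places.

p₁ = 0.18, p₀ = 0.069.
Under exogeneity and monotonicity, PN = (p₁ − p₀) / p₁.
PN = (0.18 − 0.069) / 0.18 = 0.111 / 0.18 ≈ 0.6167

PN ≈ 0.617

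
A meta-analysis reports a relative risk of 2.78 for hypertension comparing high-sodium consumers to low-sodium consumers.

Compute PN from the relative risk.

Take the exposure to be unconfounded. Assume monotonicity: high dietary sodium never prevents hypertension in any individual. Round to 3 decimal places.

Under exogeneity and monotonicity, PN = (RR − 1) / RR = 1 − 1/RR.
PN = (2.78 − 1) / 2.78 = 1.78 / 2.78 ≈ 0.6403

PN ≈ 0.640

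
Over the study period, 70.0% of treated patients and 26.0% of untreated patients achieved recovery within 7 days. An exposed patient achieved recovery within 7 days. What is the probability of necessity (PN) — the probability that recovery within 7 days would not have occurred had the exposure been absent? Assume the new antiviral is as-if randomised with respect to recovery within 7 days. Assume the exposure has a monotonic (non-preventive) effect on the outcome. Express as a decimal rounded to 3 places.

p₁ = 0.7, p₀ = 0.26.
Under exogeneity and monotonicity, PN = (p₁ − p₀) / p₁.
PN = (0.7 − 0.26) / 0.7 = 0.44 / 0.7 ≈ 0.6286

PN ≈ 0.629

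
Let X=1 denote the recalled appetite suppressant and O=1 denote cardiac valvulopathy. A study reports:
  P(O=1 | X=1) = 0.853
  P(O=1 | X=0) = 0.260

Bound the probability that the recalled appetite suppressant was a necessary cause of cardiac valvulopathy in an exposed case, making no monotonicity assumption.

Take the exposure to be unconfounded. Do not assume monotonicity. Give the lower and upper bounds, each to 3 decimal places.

0.695 ≤ PN ≤ 0.868

Let p₁ = 0.853, p₀ = 0.26.
Under exogeneity alone the bounds on PN are max{0,(p₁−p₀)/p₁} ≤ PN ≤ min{1,(1−p₀)/p₁}.
  lower = (p₁ − p₀)/p₁ = 0.593 / 0.853 ≈ 0.6952
  upper = min{1, (1 − p₀)/p₁} = 0.74 / 0.853 ≈ 0.8675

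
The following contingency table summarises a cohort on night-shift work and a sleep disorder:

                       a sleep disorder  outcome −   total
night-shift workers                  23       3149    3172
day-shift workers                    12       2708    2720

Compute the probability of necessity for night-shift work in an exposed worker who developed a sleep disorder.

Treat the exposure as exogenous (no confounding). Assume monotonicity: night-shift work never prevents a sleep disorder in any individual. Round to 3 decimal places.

PN ≈ 0.392

p₁ = P(outcome | exposed) = 23/3172 = 0.0072509
p₀ = P(outcome | unexposed) = 12/2720 = 0.0044118
Under exogeneity and monotonicity, PN = (p₁ − p₀)/p₁.
PN = (0.0072509 − 0.0044118) / 0.0072509 ≈ 0.3916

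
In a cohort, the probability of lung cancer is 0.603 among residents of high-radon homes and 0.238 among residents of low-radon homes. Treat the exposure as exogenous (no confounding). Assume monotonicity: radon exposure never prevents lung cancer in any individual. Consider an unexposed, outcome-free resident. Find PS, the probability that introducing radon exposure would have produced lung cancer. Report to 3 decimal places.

Let p₁ = 0.603, p₀ = 0.238.
Under exogeneity and monotonicity, PS = (p₁ − p₀) / (1 − p₀).
PS = (0.603 − 0.238) / (1 − 0.238) = 0.365 / 0.762 ≈ 0.4790

PS ≈ 0.479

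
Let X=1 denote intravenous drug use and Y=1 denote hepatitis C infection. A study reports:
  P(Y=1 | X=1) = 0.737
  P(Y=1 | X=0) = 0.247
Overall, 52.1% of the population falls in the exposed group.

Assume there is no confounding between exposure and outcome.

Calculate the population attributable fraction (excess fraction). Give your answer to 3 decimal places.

Let p₁ = 0.737, p₀ = 0.247.
Overall risk P(Y=1) = π·p₁ + (1−π)·p₀ = 0.521×0.737 + 0.479×0.247 = 0.50229.
Under exogeneity, PAF = [P(Y=1) − p₀] / P(Y=1).
PAF = (0.50229 − 0.247) / 0.50229 ≈ 0.5083

PAF ≈ 0.508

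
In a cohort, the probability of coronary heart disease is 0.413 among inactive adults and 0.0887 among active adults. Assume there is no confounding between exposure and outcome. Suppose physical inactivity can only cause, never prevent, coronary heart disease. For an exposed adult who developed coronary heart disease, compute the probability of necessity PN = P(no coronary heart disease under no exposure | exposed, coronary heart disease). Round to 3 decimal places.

Let p₁ = 0.413, p₀ = 0.0887.
Under exogeneity and monotonicity, PN = (p₁ − p₀) / p₁.
PN = (0.413 − 0.0887) / 0.413 = 0.3243 / 0.413 ≈ 0.7852

PN ≈ 0.785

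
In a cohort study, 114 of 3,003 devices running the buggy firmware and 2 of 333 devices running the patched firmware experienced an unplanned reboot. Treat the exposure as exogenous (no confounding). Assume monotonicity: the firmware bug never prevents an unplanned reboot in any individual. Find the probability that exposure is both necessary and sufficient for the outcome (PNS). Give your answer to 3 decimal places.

PNS ≈ 0.032

p₁ = P(outcome | exposed) = 114/3003 = 0.037962
p₀ = P(outcome | unexposed) = 2/333 = 0.006006
Under exogeneity and monotonicity, PNS = p₁ − p₀.
PNS = 0.037962 − 0.006006 = 0.031956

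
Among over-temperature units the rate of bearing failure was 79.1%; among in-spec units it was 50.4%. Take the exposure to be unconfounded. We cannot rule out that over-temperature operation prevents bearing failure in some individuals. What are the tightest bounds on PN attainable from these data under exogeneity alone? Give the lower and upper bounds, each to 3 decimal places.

0.363 ≤ PN ≤ 0.627

p₁ = 0.791, p₀ = 0.504.
Under exogeneity alone the bounds on PN are max{0,(p₁−p₀)/p₁} ≤ PN ≤ min{1,(1−p₀)/p₁}.
  lower = (p₁ − p₀)/p₁ = 0.287 / 0.791 ≈ 0.3628
  upper = min{1, (1 − p₀)/p₁} = 0.496 / 0.791 ≈ 0.6271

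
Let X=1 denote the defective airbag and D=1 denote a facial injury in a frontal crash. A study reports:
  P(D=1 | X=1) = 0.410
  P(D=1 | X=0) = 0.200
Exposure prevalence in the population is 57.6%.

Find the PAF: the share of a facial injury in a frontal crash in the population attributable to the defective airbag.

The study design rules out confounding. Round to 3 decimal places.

PAF ≈ 0.377

Let p₁ = 0.41, p₀ = 0.2.
Overall risk P(Y=1) = π·p₁ + (1−π)·p₀ = 0.576×0.41 + 0.424×0.2 = 0.32096.
Under exogeneity, PAF = [P(Y=1) − p₀] / P(Y=1).
PAF = (0.32096 − 0.2) / 0.32096 ≈ 0.3769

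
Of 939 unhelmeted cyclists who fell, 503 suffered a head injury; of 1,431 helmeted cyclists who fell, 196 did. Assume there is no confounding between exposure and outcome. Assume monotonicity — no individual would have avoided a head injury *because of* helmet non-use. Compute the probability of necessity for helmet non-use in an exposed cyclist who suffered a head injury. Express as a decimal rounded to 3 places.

p₁ = P(outcome | exposed) = 503/939 = 0.53568
p₀ = P(outcome | unexposed) = 196/1431 = 0.13697
Under exogeneity and monotonicity, PN = (p₁ − p₀) / p₁.
PN = (0.53568 − 0.13697) / 0.53568 = 0.39871 / 0.53568 ≈ 0.7443

PN ≈ 0.744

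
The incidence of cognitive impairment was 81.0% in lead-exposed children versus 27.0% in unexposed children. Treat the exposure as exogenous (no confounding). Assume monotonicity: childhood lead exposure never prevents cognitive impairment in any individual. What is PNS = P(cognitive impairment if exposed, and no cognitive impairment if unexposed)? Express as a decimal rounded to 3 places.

PNS ≈ 0.540

p₁ = 0.81, p₀ = 0.27.
Under exogeneity and monotonicity, PNS = p₁ − p₀.
PNS = 0.81 − 0.27 = 0.54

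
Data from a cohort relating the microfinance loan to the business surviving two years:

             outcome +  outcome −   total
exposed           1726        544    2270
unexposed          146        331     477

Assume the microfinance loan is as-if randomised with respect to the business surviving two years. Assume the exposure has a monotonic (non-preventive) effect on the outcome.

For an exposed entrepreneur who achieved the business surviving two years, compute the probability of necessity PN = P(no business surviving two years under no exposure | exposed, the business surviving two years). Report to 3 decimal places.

PN ≈ 0.597

p₁ = P(outcome | exposed) = 1726/2270 = 0.76035
p₀ = P(outcome | unexposed) = 146/477 = 0.30608
Under exogeneity and monotonicity, PN = (p₁ − p₀)/p₁.
PN = (0.76035 − 0.30608) / 0.76035 ≈ 0.5975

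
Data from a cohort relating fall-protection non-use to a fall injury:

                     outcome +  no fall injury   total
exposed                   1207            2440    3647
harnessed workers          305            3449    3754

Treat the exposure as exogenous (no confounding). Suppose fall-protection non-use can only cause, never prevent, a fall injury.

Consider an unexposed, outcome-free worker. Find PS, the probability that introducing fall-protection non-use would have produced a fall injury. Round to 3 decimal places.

p₁ = P(outcome | exposed) = 1207/3647 = 0.33096
p₀ = P(outcome | unexposed) = 305/3754 = 0.081247
Under exogeneity and monotonicity, PS = (p₁ − p₀)/(1 − p₀).
PS = (0.33096 − 0.081247) / 0.91875 ≈ 0.2718

PS ≈ 0.272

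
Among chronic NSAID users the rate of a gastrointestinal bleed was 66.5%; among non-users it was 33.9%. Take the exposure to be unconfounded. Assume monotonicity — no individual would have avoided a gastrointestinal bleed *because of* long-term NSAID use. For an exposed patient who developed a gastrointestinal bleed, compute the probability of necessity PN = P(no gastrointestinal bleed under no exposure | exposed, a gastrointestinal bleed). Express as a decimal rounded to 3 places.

PN ≈ 0.490

p₁ = 0.665, p₀ = 0.339.
Under exogeneity and monotonicity, PN = (p₁ − p₀) / p₁.
PN = (0.665 − 0.339) / 0.665 = 0.326 / 0.665 ≈ 0.4902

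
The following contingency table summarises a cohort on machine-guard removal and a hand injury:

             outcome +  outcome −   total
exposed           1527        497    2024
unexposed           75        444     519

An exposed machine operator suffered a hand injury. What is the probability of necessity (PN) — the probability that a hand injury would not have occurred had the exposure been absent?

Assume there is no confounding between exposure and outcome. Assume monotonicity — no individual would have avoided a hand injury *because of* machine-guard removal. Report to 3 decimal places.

p₁ = P(outcome | exposed) = 1527/2024 = 0.75445
p₀ = P(outcome | unexposed) = 75/519 = 0.14451
Under exogeneity and monotonicity, PN = (p₁ − p₀)/p₁.
PN = (0.75445 − 0.14451) / 0.75445 ≈ 0.8085

PN ≈ 0.808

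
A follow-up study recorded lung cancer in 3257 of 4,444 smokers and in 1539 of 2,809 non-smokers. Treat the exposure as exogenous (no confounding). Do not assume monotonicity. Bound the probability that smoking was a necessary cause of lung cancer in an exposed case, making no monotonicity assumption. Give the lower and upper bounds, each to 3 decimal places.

p₁ = P(outcome | exposed) = 3257/4444 = 0.7329
p₀ = P(outcome | unexposed) = 1539/2809 = 0.54788
Under exogeneity alone the bounds on PN are max{0,(p₁−p₀)/p₁} ≤ PN ≤ min{1,(1−p₀)/p₁}.
  lower = (p₁ − p₀)/p₁ = 0.18502 / 0.7329 ≈ 0.2524
  upper = min{1, (1 − p₀)/p₁} = 0.45212 / 0.7329 ≈ 0.6169

0.252 ≤ PN ≤ 0.617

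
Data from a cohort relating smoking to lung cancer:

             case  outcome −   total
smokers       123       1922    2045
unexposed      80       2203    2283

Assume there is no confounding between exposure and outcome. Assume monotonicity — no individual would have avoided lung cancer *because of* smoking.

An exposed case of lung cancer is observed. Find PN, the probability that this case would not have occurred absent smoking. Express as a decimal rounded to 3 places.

PN ≈ 0.417

p₁ = P(outcome | exposed) = 123/2045 = 0.060147
p₀ = P(outcome | unexposed) = 80/2283 = 0.035042
Under exogeneity and monotonicity, PN = (p₁ − p₀)/p₁.
PN = (0.060147 − 0.035042) / 0.060147 ≈ 0.4174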